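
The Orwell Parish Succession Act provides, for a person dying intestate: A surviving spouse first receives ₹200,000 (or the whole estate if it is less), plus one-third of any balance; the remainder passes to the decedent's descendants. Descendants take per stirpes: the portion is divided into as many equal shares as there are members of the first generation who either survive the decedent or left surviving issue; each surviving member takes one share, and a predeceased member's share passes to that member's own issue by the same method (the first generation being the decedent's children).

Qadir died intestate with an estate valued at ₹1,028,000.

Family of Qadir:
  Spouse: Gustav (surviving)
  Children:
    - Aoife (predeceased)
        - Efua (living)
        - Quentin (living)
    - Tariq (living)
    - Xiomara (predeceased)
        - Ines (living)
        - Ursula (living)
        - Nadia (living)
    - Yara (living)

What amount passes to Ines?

Gustav first takes ₹200,000, leaving a balance of ₹828,000. Gustav then takes one-third of the balance (₹276,000), for a total of ₹476,000. The remaining ₹552,000 passes to the descendants.
The descendants' portion (₹552,000) is divided into 4 shares of ₹138,000: Tariq and Yara each take ₹138,000; Aoife's ₹138,000 share passes to Aoife's issue; Xiomara's ₹138,000 share passes to Xiomara's issue.
Aoife's share (₹138,000) is divided into 2 shares of ₹69,000: Efua and Quentin each take ₹69,000.
Xiomara's share (₹138,000) is divided into 3 shares of ₹46,000: Ines, Ursula, and Nadia each take ₹46,000.

Ines receives ₹46,000.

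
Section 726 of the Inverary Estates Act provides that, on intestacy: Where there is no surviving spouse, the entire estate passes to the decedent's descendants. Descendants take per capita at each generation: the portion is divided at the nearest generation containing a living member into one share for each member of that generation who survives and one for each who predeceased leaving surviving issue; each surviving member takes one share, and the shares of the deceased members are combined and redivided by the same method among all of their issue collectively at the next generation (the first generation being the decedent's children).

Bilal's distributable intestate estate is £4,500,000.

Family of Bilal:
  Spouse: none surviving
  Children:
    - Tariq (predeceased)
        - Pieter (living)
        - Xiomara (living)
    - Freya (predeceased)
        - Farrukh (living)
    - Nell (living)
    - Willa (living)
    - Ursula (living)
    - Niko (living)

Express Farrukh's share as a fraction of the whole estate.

The entire £4,500,000 passes to the descendants.
That amount (£4,500,000) is divided at the children's generation into 6 shares of £750,000. Nell, Willa, Ursula, and Niko each take £750,000. The 2 shares of the deceased (Tariq and Freya) are combined into a pool of £1,500,000.
That pool (£1,500,000) is divided at the grandchildren's generation equally among Pieter, Xiomara, and Farrukh: £500,000 each.

Farrukh receives 1/9 of the estate.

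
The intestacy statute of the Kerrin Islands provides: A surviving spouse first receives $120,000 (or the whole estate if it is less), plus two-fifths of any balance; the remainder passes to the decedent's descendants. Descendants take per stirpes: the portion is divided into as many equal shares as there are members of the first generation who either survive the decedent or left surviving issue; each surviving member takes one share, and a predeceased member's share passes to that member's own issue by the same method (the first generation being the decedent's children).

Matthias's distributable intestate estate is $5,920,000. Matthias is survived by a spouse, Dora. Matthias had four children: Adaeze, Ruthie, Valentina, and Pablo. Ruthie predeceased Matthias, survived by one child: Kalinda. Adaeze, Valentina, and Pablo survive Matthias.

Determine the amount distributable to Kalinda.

Dora first takes $120,000, leaving a balance of $5,800,000. Dora then takes two-fifths of the balance ($2,320,000), for a total of $2,440,000. The remaining $3,480,000 passes to the descendants.
The descendants' portion ($3,480,000) is divided into 4 shares of $870,000: Adaeze, Valentina, and Pablo each take $870,000; Ruthie's $870,000 share passes to Ruthie's issue.
Ruthie's share ($870,000) passes entirely to Kalinda.

Kalinda receives $870,000.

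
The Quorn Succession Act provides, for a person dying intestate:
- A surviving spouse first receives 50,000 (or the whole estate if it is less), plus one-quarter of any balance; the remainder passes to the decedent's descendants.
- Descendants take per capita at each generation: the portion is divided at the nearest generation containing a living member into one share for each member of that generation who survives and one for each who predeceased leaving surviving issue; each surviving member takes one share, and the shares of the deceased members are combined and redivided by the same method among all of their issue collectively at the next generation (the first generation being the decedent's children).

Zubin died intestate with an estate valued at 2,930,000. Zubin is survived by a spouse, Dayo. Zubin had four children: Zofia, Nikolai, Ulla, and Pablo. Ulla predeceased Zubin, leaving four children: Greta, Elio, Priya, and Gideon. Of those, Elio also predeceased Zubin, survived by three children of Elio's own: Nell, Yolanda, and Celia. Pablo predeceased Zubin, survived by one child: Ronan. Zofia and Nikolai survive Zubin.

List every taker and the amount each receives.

Dayo first takes 50,000, leaving a balance of 2,880,000. Dayo then takes one-quarter of the balance (720,000), for a total of 770,000. The remaining 2,160,000 passes to the descendants.
The descendants' portion (2,160,000) is divided at the children's generation into 4 shares of 540,000. Zofia and Nikolai each take 540,000. The 2 shares of the deceased (Ulla and Pablo) are combined into a pool of 1,080,000.
That pool (1,080,000) is divided at the grandchildren's generation into 5 shares of 216,000. Greta, Priya, Gideon, and Ronan each take 216,000. The remaining share for the deceased Elio (216,000) is carried to the next generation.
That pool (216,000) is divided at the great-grandchildren's generation equally among Nell, Yolanda, and Celia: 72,000 each.

Dayo: 770,000; Zofia: 540,000; Nikolai: 540,000; Greta: 216,000; Nell: 72,000; Yolanda: 72,000; Celia: 72,000; Priya: 216,000; Gideon: 216,000; Ronan: 216,000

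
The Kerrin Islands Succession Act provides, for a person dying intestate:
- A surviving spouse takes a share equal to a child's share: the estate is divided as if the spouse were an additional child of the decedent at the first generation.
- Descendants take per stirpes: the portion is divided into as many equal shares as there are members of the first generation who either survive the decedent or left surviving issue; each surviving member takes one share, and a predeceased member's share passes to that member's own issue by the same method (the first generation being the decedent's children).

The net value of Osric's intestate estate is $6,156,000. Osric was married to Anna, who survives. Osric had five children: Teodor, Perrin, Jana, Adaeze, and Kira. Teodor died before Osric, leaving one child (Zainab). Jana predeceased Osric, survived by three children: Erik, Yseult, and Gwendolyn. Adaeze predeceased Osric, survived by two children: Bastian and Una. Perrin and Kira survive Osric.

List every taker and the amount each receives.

Anna: $1,026,000; Zainab: $1,026,000; Perrin: $1,026,000; Erik: $342,000; Yseult: $342,000; Gwendolyn: $342,000; Bastian: $513,000; Una: $513,000; Kira: $1,026,000

The spouse counts as an additional share at the children's level, so there are 6 primary shares of $1,026,000. Anna takes one such share ($1,026,000).
The children's combined portion ($5,130,000) is divided into 5 shares of $1,026,000: Perrin and Kira each take $1,026,000; Teodor's $1,026,000 share passes to Teodor's issue; Jana's $1,026,000 share passes to Jana's issue; Adaeze's $1,026,000 share passes to Adaeze's issue.
Teodor's share ($1,026,000) passes entirely to Zainab.
Jana's share ($1,026,000) is divided into 3 shares of $342,000: Erik, Yseult, and Gwendolyn each take $342,000.
Adaeze's share ($1,026,000) is divided into 2 shares of $513,000: Bastian and Una each take $513,000.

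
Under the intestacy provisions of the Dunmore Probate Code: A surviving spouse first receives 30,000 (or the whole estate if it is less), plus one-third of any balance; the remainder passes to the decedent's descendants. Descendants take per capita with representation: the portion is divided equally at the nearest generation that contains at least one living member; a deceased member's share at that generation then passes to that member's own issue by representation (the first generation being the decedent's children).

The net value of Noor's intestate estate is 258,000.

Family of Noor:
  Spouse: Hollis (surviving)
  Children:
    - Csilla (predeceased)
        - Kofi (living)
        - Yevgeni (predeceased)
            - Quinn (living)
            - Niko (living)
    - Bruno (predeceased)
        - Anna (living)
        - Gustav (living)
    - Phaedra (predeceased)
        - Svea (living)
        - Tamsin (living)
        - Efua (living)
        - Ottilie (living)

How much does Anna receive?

Anna receives 19,000.

Hollis first takes 30,000, leaving a balance of 228,000. Hollis then takes one-third of the balance (76,000), for a total of 106,000. The remaining 152,000 passes to the descendants.
No child survives, so the initial division is made at the grandchildren's generation.
The descendants' portion (152,000) is divided into 8 shares of 19,000: Kofi, Anna, Gustav, Svea, Tamsin, Efua, and Ottilie each take 19,000; Yevgeni's 19,000 share passes to Yevgeni's issue.
Yevgeni's share (19,000) is divided into 2 shares of 9,500: Quinn and Niko each take 9,500.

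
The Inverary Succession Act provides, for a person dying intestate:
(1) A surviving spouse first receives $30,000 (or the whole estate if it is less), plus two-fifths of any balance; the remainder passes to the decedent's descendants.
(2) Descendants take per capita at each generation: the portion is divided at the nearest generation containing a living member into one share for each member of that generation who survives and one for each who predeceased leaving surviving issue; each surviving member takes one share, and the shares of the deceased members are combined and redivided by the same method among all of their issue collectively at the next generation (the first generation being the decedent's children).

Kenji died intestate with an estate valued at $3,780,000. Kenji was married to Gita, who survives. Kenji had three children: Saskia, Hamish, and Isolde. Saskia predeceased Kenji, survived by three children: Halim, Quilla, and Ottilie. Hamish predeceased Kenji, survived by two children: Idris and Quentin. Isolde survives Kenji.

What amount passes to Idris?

Gita first takes $30,000, leaving a balance of $3,750,000. Gita then takes two-fifths of the balance ($1,500,000), for a total of $1,530,000. The remaining $2,250,000 passes to the descendants.
The descendants' portion ($2,250,000) is divided at the children's generation into 3 shares of $750,000. Isolde takes $750,000. The 2 shares of the deceased (Saskia and Hamish) are combined into a pool of $1,500,000.
That pool ($1,500,000) is divided at the grandchildren's generation equally among Halim, Quilla, Ottilie, Idris, and Quentin: $300,000 each.

Idris receives $300,000.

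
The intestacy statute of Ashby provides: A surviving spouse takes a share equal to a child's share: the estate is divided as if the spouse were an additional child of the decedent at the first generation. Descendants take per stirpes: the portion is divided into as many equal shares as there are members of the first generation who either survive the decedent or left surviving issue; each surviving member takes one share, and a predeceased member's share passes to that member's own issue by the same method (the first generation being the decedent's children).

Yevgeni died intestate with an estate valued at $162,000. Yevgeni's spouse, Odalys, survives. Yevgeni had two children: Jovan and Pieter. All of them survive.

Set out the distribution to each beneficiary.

Odalys: $54,000; Jovan: $54,000; Pieter: $54,000

The spouse counts as an additional share at the children's level, so there are 3 primary shares of $54,000. Odalys takes one such share ($54,000).
The children's combined portion ($108,000) is divided into 2 shares of $54,000: Jovan and Pieter each take $54,000.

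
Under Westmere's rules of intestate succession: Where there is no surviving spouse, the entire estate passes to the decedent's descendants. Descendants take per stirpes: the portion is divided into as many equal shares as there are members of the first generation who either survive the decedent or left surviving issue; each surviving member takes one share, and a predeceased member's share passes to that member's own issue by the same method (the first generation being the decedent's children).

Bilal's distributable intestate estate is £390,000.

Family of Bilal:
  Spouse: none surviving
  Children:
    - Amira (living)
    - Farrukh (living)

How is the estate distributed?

The entire £390,000 passes to the descendants.
That amount (£390,000) is divided into 2 shares of £195,000: Amira and Farrukh each take £195,000.

Amira: £195,000; Farrukh: £195,000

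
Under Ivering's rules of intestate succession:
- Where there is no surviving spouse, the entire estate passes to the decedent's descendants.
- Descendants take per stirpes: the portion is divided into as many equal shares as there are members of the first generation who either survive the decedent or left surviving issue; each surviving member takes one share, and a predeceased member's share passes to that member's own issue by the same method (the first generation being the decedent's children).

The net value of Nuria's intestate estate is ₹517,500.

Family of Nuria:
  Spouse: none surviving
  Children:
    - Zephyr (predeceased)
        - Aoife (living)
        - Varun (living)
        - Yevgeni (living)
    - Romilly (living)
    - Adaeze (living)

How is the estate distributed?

The entire ₹517,500 passes to the descendants.
That amount (₹517,500) is divided into 3 shares of ₹172,500: Romilly and Adaeze each take ₹172,500; Zephyr's ₹172,500 share passes to Zephyr's issue.
Zephyr's share (₹172,500) is divided into 3 shares of ₹57,500: Aoife, Varun, and Yevgeni each take ₹57,500.

Aoife: ₹57,500; Varun: ₹57,500; Yevgeni: ₹57,500; Romilly: ₹172,500; Adaeze: ₹172,500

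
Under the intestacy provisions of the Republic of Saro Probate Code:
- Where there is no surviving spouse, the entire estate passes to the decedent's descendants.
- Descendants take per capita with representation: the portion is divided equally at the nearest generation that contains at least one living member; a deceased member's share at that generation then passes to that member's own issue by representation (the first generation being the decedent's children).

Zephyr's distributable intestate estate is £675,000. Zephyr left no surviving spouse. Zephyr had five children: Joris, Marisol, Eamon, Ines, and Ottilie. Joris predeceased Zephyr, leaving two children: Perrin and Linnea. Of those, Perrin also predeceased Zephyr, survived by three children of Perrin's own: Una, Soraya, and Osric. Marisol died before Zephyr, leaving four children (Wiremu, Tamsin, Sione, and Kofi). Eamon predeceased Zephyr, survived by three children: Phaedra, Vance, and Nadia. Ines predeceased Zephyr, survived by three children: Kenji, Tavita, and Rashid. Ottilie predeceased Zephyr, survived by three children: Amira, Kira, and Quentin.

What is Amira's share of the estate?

Amira receives £45,000.

The entire £675,000 passes to the descendants.
No child survives, so the initial division is made at the grandchildren's generation.
That amount (£675,000) is divided into 15 shares of £45,000: Linnea, Wiremu, Tamsin, Sione, Kofi, Phaedra, Vance, Nadia, Kenji, Tavita, Rashid, Amira, Kira, and Quentin each take £45,000; Perrin's £45,000 share passes to Perrin's issue.
Perrin's share (£45,000) is divided into 3 shares of £15,000: Una, Soraya, and Osric each take £15,000.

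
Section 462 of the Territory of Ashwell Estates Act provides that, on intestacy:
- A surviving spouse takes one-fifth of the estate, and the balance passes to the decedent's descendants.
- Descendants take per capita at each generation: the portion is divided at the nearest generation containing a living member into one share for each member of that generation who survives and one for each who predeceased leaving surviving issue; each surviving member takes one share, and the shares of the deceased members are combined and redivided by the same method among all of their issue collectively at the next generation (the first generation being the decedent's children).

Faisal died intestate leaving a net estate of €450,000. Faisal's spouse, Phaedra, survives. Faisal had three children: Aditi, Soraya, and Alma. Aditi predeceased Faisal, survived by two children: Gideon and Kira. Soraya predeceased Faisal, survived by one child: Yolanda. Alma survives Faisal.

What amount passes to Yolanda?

Phaedra takes one-fifth of €450,000 = €90,000. The remaining €360,000 passes to the descendants.
The descendants' portion (€360,000) is divided at the children's generation into 3 shares of €120,000. Alma takes €120,000. The 2 shares of the deceased (Aditi and Soraya) are combined into a pool of €240,000.
That pool (€240,000) is divided at the grandchildren's generation equally among Gideon, Kira, and Yolanda: €80,000 each.

Yolanda receives €80,000.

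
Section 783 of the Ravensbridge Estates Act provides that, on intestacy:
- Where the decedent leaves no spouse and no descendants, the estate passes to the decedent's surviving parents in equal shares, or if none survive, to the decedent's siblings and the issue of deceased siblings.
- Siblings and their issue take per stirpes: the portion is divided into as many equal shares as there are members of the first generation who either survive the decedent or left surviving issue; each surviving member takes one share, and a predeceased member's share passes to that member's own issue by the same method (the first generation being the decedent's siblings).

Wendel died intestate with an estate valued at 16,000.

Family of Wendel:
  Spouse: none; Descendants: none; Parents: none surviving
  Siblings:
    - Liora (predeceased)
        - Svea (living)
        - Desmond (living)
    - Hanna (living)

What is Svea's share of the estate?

Svea receives 4,000.

The entire 16,000 passes to the siblings and their issue.
That amount (16,000) is divided into 2 shares of 8,000: Hanna takes 8,000; Liora's 8,000 share passes to Liora's issue.
Liora's share (8,000) is divided into 2 shares of 4,000: Svea and Desmond each take 4,000.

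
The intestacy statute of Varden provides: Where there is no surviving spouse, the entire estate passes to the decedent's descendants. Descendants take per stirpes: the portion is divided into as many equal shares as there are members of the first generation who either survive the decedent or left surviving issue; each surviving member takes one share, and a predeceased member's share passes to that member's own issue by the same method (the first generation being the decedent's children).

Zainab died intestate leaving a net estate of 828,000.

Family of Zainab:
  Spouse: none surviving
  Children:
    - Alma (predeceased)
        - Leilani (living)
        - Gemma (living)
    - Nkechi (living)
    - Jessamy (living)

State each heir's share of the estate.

Leilani: 138,000; Gemma: 138,000; Nkechi: 276,000; Jessamy: 276,000

The entire 828,000 passes to the descendants.
That amount (828,000) is divided into 3 shares of 276,000: Nkechi and Jessamy each take 276,000; Alma's 276,000 share passes to Alma's issue.
Alma's share (276,000) is divided into 2 shares of 138,000: Leilani and Gemma each take 138,000.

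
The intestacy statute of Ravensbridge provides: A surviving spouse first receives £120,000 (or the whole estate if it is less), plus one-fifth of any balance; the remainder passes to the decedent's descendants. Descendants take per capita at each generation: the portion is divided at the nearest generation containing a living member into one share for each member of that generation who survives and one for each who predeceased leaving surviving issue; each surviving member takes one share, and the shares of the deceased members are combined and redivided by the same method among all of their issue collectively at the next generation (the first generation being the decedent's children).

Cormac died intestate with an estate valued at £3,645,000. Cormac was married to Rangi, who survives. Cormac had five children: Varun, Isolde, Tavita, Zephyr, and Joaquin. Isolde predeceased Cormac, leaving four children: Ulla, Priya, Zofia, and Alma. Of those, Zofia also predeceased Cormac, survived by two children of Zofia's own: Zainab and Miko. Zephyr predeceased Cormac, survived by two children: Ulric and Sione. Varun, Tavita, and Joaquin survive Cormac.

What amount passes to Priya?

Rangi first takes £120,000, leaving a balance of £3,525,000. Rangi then takes one-fifth of the balance (£705,000), for a total of £825,000. The remaining £2,820,000 passes to the descendants.
The descendants' portion (£2,820,000) is divided at the children's generation into 5 shares of £564,000. Varun, Tavita, and Joaquin each take £564,000. The 2 shares of the deceased (Isolde and Zephyr) are combined into a pool of £1,128,000.
That pool (£1,128,000) is divided at the grandchildren's generation into 6 shares of £188,000. Ulla, Priya, Alma, Ulric, and Sione each take £188,000. The remaining share for the deceased Zofia (£188,000) is carried to the next generation.
That pool (£188,000) is divided at the great-grandchildren's generation equally among Zainab and Miko: £94,000 each.

Priya receives £188,000.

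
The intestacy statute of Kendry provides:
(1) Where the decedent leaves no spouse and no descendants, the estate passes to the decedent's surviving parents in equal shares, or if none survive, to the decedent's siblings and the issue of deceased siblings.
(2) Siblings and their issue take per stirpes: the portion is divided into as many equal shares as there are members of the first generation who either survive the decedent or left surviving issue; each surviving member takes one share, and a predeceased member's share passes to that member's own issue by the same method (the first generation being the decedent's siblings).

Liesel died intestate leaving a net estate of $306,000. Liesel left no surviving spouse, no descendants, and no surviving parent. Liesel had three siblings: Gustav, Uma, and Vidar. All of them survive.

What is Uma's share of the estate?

Uma receives $102,000.

The entire $306,000 passes to the siblings and their issue.
That amount ($306,000) is divided into 3 shares of $102,000: Gustav, Uma, and Vidar each take $102,000.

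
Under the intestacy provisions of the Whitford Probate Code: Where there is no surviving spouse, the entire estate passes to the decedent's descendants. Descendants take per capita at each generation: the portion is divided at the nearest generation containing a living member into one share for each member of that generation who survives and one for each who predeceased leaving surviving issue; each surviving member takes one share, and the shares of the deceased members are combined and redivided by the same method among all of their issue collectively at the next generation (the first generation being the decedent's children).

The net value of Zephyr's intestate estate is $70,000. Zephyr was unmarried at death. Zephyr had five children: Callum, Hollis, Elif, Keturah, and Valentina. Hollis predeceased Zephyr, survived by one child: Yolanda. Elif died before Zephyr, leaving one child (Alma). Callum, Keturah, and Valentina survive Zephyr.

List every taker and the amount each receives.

Callum: $14,000; Yolanda: $14,000; Alma: $14,000; Keturah: $14,000; Valentina: $14,000

The entire $70,000 passes to the descendants.
That amount ($70,000) is divided at the children's generation into 5 shares of $14,000. Callum, Keturah, and Valentina each take $14,000. The 2 shares of the deceased (Hollis and Elif) are combined into a pool of $28,000.
That pool ($28,000) is divided at the grandchildren's generation equally among Yolanda and Alma: $14,000 each.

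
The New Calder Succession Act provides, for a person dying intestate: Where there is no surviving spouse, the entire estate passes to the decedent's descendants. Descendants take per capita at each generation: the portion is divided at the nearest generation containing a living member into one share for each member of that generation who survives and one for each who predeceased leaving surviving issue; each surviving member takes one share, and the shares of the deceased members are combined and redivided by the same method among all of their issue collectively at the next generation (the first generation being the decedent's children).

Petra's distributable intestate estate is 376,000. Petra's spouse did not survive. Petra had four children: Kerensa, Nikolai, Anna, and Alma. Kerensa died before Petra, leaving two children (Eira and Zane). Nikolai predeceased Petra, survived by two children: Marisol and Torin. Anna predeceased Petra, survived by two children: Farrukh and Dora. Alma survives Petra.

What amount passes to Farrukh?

Farrukh receives 47,000.

The entire 376,000 passes to the descendants.
That amount (376,000) is divided at the children's generation into 4 shares of 94,000. Alma takes 94,000. The 3 shares of the deceased (Kerensa, Nikolai, and Anna) are combined into a pool of 282,000.
That pool (282,000) is divided at the grandchildren's generation equally among Eira, Zane, Marisol, Torin, Farrukh, and Dora: 47,000 each.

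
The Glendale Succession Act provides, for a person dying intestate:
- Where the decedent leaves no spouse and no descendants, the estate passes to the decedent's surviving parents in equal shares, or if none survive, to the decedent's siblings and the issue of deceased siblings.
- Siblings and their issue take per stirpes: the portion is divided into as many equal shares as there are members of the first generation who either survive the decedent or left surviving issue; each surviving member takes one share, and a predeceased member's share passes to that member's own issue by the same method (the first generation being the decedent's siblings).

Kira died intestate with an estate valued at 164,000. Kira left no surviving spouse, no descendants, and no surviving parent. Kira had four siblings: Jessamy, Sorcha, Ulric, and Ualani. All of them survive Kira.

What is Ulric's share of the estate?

The entire 164,000 passes to the siblings and their issue.
That amount (164,000) is divided into 4 shares of 41,000: Jessamy, Sorcha, Ulric, and Ualani each take 41,000.

Ulric receives 41,000.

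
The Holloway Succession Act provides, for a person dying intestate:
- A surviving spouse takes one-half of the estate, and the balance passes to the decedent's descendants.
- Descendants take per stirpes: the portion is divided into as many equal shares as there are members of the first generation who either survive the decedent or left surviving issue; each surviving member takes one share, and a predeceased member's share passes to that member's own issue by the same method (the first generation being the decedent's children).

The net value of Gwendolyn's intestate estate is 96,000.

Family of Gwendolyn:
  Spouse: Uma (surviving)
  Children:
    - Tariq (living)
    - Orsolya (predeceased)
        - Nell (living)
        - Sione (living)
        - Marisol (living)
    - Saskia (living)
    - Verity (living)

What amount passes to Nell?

Uma takes one-half of 96,000 = 48,000. The remaining 48,000 passes to the descendants.
The descendants' portion (48,000) is divided into 4 shares of 12,000: Tariq, Saskia, and Verity each take 12,000; Orsolya's 12,000 share passes to Orsolya's issue.
Orsolya's share (12,000) is divided into 3 shares of 4,000: Nell, Sione, and Marisol each take 4,000.

Nell receives 4,000.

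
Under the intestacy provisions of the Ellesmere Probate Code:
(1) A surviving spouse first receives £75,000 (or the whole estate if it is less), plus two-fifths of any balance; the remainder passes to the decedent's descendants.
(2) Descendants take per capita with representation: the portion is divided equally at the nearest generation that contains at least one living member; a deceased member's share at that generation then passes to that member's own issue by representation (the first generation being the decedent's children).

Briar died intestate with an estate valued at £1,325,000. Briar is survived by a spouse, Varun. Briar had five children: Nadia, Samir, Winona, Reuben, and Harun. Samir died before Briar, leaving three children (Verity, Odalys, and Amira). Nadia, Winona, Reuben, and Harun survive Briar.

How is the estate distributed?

Varun: £575,000; Nadia: £150,000; Verity: £50,000; Odalys: £50,000; Amira: £50,000; Winona: £150,000; Reuben: £150,000; Harun: £150,000

Varun first takes £75,000, leaving a balance of £1,250,000. Varun then takes two-fifths of the balance (£500,000), for a total of £575,000. The remaining £750,000 passes to the descendants.
The descendants' portion (£750,000) is divided into 5 shares of £150,000: Nadia, Winona, Reuben, and Harun each take £150,000; Samir's £150,000 share passes to Samir's issue.
Samir's share (£150,000) is divided into 3 shares of £50,000: Verity, Odalys, and Amira each take £50,000.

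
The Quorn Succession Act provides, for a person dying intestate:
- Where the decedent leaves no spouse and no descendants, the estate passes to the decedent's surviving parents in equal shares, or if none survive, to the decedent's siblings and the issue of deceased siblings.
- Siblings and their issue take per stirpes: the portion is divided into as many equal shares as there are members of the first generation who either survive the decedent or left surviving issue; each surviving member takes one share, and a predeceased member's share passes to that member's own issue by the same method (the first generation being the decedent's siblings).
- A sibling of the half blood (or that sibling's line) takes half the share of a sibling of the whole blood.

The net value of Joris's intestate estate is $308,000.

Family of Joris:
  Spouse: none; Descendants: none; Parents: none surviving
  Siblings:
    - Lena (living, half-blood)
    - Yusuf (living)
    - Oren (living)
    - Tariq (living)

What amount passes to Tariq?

Tariq receives $88,000.

The entire $308,000 passes to the siblings and their issue.
Counting each half-blood sibling's line as half a unit, there are 7/2 units in $308,000, so one unit is $88,000. Whole-blood lines (Yusuf, Oren, and Tariq) take $88,000 each; half-blood lines (Lena) take $44,000 each.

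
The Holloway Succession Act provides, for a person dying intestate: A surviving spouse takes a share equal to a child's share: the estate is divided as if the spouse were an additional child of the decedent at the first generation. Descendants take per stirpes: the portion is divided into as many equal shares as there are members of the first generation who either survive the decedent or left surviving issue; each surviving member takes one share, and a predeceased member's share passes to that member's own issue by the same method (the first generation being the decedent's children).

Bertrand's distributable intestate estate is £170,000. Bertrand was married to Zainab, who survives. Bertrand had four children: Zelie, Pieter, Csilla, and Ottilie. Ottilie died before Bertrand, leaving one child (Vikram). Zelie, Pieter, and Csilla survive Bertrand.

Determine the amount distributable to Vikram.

Vikram receives £34,000.

The spouse counts as an additional share at the children's level, so there are 5 primary shares of £34,000. Zainab takes one such share (£34,000).
The children's combined portion (£136,000) is divided into 4 shares of £34,000: Zelie, Pieter, and Csilla each take £34,000; Ottilie's £34,000 share passes to Ottilie's issue.
Ottilie's share (£34,000) passes entirely to Vikram.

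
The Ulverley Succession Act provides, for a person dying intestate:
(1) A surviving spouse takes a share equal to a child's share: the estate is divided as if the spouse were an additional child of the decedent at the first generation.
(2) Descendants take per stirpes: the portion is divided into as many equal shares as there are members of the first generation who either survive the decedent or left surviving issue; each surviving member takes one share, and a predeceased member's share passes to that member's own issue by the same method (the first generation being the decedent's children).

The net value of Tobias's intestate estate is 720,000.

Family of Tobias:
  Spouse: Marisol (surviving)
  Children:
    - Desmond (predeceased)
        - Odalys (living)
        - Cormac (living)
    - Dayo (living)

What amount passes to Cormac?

Cormac receives 120,000.

The spouse counts as an additional share at the children's level, so there are 3 primary shares of 240,000. Marisol takes one such share (240,000).
The children's combined portion (480,000) is divided into 2 shares of 240,000: Dayo takes 240,000; Desmond's 240,000 share passes to Desmond's issue.
Desmond's share (240,000) is divided into 2 shares of 120,000: Odalys and Cormac each take 120,000.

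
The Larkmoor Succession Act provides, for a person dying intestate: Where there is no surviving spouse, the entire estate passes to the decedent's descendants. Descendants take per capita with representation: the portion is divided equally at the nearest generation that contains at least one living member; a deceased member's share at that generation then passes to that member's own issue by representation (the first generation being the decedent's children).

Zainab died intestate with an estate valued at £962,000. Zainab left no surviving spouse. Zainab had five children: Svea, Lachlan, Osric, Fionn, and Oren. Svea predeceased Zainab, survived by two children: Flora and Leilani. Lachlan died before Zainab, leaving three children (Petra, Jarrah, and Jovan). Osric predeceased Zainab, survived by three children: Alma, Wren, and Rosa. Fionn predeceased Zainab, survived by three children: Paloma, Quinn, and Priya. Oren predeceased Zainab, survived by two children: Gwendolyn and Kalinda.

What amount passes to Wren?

The entire £962,000 passes to the descendants.
No child survives, so the initial division is made at the grandchildren's generation.
That amount (£962,000) is divided into 13 shares of £74,000: Flora, Leilani, Petra, Jarrah, Jovan, Alma, Wren, Rosa, Paloma, Quinn, Priya, Gwendolyn, and Kalinda each take £74,000.

Wren receives £74,000.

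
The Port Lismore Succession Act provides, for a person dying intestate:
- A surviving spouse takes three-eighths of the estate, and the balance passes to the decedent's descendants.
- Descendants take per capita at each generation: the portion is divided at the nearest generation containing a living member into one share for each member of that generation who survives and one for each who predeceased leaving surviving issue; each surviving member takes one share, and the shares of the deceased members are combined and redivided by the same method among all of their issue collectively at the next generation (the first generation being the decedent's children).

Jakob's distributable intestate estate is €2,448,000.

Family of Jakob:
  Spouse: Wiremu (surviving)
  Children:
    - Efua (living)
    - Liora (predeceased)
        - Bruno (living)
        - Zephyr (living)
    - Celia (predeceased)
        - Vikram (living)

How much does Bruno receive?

Wiremu takes three-eighths of €2,448,000 = €918,000. The remaining €1,530,000 passes to the descendants.
The descendants' portion (€1,530,000) is divided at the children's generation into 3 shares of €510,000. Efua takes €510,000. The 2 shares of the deceased (Liora and Celia) are combined into a pool of €1,020,000.
That pool (€1,020,000) is divided at the grandchildren's generation equally among Bruno, Zephyr, and Vikram: €340,000 each.

Bruno receives €340,000.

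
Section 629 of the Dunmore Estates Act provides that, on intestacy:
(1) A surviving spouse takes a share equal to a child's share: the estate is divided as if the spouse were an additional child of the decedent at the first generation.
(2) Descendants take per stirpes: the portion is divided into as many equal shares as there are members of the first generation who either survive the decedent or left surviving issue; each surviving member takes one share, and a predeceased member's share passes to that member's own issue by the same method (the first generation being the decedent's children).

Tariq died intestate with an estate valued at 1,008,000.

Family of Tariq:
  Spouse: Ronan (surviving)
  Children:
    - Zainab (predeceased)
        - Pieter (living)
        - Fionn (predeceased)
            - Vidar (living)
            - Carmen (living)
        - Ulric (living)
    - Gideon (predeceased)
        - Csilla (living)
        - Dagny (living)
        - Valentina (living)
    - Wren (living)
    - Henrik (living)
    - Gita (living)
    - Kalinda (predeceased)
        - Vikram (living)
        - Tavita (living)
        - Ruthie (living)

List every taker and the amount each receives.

Ronan: 144,000; Pieter: 48,000; Vidar: 24,000; Carmen: 24,000; Ulric: 48,000; Csilla: 48,000; Dagny: 48,000; Valentina: 48,000; Wren: 144,000; Henrik: 144,000; Gita: 144,000; Vikram: 48,000; Tavita: 48,000; Ruthie: 48,000

The spouse counts as an additional share at the children's level, so there are 7 primary shares of 144,000. Ronan takes one such share (144,000).
The children's combined portion (864,000) is divided into 6 shares of 144,000: Wren, Henrik, and Gita each take 144,000; Zainab's 144,000 share passes to Zainab's issue; Gideon's 144,000 share passes to Gideon's issue; Kalinda's 144,000 share passes to Kalinda's issue.
Zainab's share (144,000) is divided into 3 shares of 48,000: Pieter and Ulric each take 48,000; Fionn's 48,000 share passes to Fionn's issue.
Fionn's share (48,000) is divided into 2 shares of 24,000: Vidar and Carmen each take 24,000.
Gideon's share (144,000) is divided into 3 shares of 48,000: Csilla, Dagny, and Valentina each take 48,000.
Kalinda's share (144,000) is divided into 3 shares of 48,000: Vikram, Tavita, and Ruthie each take 48,000.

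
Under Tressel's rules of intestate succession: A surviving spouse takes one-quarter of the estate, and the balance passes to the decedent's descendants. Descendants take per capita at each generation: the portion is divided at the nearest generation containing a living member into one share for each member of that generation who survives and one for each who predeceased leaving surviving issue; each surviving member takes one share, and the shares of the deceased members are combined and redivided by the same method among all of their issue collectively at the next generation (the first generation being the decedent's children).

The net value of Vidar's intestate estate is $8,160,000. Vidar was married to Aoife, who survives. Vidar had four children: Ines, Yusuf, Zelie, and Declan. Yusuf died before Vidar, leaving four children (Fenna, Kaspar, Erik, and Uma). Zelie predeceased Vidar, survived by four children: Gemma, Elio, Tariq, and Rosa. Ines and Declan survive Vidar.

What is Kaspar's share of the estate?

Kaspar receives $382,500.

Aoife takes one-quarter of $8,160,000 = $2,040,000. The remaining $6,120,000 passes to the descendants.
The descendants' portion ($6,120,000) is divided at the children's generation into 4 shares of $1,530,000. Ines and Declan each take $1,530,000. The 2 shares of the deceased (Yusuf and Zelie) are combined into a pool of $3,060,000.
That pool ($3,060,000) is divided at the grandchildren's generation equally among Fenna, Kaspar, Erik, Uma, Gemma, Elio, Tariq, and Rosa: $382,500 each.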